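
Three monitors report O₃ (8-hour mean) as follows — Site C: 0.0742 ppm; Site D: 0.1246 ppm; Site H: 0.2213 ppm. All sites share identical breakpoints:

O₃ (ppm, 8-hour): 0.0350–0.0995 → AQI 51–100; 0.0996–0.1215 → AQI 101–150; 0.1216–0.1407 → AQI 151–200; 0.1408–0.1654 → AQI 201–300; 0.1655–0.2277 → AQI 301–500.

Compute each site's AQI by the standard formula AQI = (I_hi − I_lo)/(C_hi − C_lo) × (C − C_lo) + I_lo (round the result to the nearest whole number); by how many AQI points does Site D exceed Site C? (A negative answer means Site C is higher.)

Site C: 0.0742 ∈ [0.0350, 0.0995] ↔ index [51, 100].
51 + (0.0742−0.0350)·(100−51)/(0.0995−0.0350) = 51 + 0.0392·49/0.0645 ≈ 80.78, so AQI = 81.
Site D 0.1246: bracket 0.1216–0.1407 → index 151–200; slope 49/0.0191, offset 0.0030.
AQI = 151 + 49/0.0191·0.0030 ≈ 158.70 ⇒ 159.
Site H: row 0.1655–0.2277 (AQI 301–500). (500−301)·(0.2213−0.1655)/(0.2277−0.1655) + 301 = 199·0.0558/0.0622 + 301 ≈ 479.52 → 480.
AQIs: Site C=81, Site D=159, Site H=480. Site D (159) − Site C (81) = 78.

78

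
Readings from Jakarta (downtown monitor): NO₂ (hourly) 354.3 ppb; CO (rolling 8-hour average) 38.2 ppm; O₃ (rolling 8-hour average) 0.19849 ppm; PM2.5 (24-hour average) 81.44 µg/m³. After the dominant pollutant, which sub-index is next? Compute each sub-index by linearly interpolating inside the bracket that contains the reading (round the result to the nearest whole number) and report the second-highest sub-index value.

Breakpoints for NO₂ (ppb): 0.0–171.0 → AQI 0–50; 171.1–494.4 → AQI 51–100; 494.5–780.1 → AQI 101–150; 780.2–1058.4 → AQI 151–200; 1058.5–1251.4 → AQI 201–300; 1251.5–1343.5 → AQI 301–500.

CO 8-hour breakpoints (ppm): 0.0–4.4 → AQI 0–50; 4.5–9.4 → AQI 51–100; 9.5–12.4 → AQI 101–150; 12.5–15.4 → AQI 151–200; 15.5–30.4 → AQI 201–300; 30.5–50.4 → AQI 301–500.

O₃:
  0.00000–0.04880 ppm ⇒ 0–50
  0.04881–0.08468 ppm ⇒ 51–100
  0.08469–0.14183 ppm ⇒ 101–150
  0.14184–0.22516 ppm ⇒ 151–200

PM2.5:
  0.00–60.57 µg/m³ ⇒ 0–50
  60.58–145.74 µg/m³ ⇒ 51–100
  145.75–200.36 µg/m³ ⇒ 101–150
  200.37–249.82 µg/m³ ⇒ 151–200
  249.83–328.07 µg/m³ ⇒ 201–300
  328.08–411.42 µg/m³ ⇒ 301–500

NO₂: row 171.1–494.4 (AQI 51–100). (100−51)·(354.3−171.1)/(494.4−171.1) + 51 = 49·183.2/323.3 + 51 ≈ 78.77 → 79.
CO 38.2: bracket 30.5–50.4 → index 301–500; slope 199/19.9, offset 7.7.
AQI = 301 + 199/19.9·7.7 ≈ 378.00 ⇒ 378.
O₃: 0.19849 ∈ [0.14184, 0.22516] ↔ index [151, 200].
151 + (0.19849−0.14184)·(200−151)/(0.22516−0.14184) = 151 + 0.05665·49/0.08332 ≈ 184.32, so AQI = 184.
PM2.5: 81.44 ∈ [60.58, 145.74] ↔ index [51, 100].
51 + (81.44−60.58)·(100−51)/(145.74−60.58) = 51 + 20.86·49/85.16 ≈ 63.00, so AQI = 63.
Sub-indices: NO₂→79, CO→378, O₃→184, PM2.5→63. Ranked high→low: 378, 184, 79, 63. Second-highest sub-index = 184.

184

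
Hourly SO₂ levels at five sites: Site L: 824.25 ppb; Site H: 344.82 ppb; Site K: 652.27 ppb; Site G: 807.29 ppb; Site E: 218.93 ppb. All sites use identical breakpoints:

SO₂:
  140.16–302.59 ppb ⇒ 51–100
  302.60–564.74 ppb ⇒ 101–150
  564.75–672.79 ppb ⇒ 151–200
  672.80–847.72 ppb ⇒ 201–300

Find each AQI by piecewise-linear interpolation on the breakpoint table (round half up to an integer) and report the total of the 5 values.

939

Site L: 824.25 ∈ [672.80, 847.72] ↔ index [201, 300].
201 + (824.25−672.80)·(300−201)/(847.72−672.80) = 201 + 151.45·99/174.92 ≈ 286.72, so AQI = 287.
Site H 344.82: bracket 302.60–564.74 → index 101–150; slope 49/262.14, offset 42.22.
AQI = 101 + 49/262.14·42.22 ≈ 108.89 ⇒ 109.
Site K: 652.27 ∈ [564.75, 672.79] ↔ index [151, 200].
151 + (652.27−564.75)·(200−151)/(672.79−564.75) = 151 + 87.52·49/108.04 ≈ 190.69, so AQI = 191.
Site G 807.29: bracket 672.80–847.72 → index 201–300; slope 99/174.92, offset 134.49.
AQI = 201 + 99/174.92·134.49 ≈ 277.12 ⇒ 277.
Site E: 218.93 ∈ [140.16, 302.59] ↔ index [51, 100].
51 + (218.93−140.16)·(100−51)/(302.59−140.16) = 51 + 78.77·49/162.43 ≈ 74.76, so AQI = 75.
AQIs: Site L=287, Site H=109, Site K=191, Site G=277, Site E=75. Sum = 287 + 109 + 191 + 277 + 75 = 939.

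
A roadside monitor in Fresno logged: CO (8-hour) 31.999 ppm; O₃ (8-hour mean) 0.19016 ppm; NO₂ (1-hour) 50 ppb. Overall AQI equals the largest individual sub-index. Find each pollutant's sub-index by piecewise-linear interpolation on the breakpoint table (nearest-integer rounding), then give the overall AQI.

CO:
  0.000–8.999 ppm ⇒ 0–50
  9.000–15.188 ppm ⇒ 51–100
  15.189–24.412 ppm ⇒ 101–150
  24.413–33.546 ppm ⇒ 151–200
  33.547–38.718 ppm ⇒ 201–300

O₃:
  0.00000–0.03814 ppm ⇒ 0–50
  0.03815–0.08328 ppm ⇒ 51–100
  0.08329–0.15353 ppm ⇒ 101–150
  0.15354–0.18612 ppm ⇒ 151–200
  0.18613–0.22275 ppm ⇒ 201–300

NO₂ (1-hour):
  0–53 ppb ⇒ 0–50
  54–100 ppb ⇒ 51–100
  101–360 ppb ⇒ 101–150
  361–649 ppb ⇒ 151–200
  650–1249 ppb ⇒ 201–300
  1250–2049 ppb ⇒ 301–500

CO: row 24.413–33.546 (AQI 151–200). (200−151)·(31.999−24.413)/(33.546−24.413) + 151 = 49·7.586/9.133 + 151 ≈ 191.70 → 192.
O₃: 0.19016 ∈ [0.18613, 0.22275] ↔ index [201, 300].
201 + (0.19016−0.18613)·(300−201)/(0.22275−0.18613) = 201 + 0.00403·99/0.03662 ≈ 211.89, so AQI = 212.
NO₂ 50: bracket 0–53 → index 0–50; slope 50/53, offset 50.
AQI = 0 + 50/53·50 ≈ 47.17 ⇒ 47.
Sub-indices: CO→192, O₃→212, NO₂→47. Overall AQI = max = 212; dominant pollutant is O₃.
AQI 212: Very Unhealthy.

212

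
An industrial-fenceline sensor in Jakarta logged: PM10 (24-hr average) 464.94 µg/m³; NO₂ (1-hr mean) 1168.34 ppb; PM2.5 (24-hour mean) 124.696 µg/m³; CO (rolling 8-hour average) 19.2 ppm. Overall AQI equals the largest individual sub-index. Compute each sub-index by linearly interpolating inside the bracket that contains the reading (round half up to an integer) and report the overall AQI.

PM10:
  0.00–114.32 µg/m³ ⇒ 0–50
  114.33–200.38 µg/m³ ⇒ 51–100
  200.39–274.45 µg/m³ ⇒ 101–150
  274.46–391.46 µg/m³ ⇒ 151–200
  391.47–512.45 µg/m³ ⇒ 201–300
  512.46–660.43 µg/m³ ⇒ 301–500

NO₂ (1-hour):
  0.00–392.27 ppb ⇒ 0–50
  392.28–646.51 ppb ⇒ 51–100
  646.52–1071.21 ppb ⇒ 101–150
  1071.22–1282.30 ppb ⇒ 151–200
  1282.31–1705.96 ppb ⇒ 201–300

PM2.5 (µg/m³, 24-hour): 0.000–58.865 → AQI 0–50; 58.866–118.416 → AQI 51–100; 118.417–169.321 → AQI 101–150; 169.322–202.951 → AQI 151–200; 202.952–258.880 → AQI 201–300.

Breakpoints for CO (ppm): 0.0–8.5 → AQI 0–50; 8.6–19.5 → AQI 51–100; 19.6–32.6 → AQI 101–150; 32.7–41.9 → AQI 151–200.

261

PM10: 464.94 ∈ [391.47, 512.45] ↔ index [201, 300].
201 + (464.94−391.47)·(300−201)/(512.45−391.47) = 201 + 73.47·99/120.98 ≈ 261.12, so AQI = 261.
NO₂ 1168.34: bracket 1071.22–1282.30 → index 151–200; slope 49/211.08, offset 97.12.
AQI = 151 + 49/211.08·97.12 ≈ 173.55 ⇒ 174.
PM2.5: 124.696 ∈ [118.417, 169.321] ↔ index [101, 150].
101 + (124.696−118.417)·(150−101)/(169.321−118.417) = 101 + 6.279·49/50.904 ≈ 107.04, so AQI = 107.
CO: row 8.6–19.5 (AQI 51–100). (100−51)·(19.2−8.6)/(19.5−8.6) + 51 = 49·10.6/10.9 + 51 ≈ 98.65 → 99.
Sub-indices: PM10→261, NO₂→174, PM2.5→107, CO→99. Overall AQI = max = 261; dominant pollutant is PM10.
AQI 261: Very Unhealthy.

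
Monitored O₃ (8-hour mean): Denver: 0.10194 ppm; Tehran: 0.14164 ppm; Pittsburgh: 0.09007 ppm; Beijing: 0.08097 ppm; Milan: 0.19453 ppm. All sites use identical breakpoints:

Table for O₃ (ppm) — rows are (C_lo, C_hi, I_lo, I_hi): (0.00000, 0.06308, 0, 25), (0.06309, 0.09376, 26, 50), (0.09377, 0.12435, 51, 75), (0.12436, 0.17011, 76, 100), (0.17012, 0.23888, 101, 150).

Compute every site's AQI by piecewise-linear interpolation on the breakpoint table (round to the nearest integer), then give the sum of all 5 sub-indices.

Denver: 0.10194 ∈ [0.09377, 0.12435] ↔ index [51, 75].
51 + (0.10194−0.09377)·(75−51)/(0.12435−0.09377) = 51 + 0.00817·24/0.03058 ≈ 57.41, so AQI = 57.
Tehran: 0.14164 lies in 0.12436–0.17011, so I_lo=76, I_hi=100, C_lo=0.12436, C_hi=0.17011.
(100−76)/(0.17011−0.12436) × (0.14164−0.12436) + 76 = 24/0.04575 × 0.01728 + 76 ≈ 85.06 → 85.
Pittsburgh 0.09007: bracket 0.06309–0.09376 → index 26–50; slope 24/0.03067, offset 0.02698.
AQI = 26 + 24/0.03067·0.02698 ≈ 47.11 ⇒ 47.
Beijing 0.08097: bracket 0.06309–0.09376 → index 26–50; slope 24/0.03067, offset 0.01788.
AQI = 26 + 24/0.03067·0.01788 ≈ 39.99 ⇒ 40.
Milan 0.19453: bracket 0.17012–0.23888 → index 101–150; slope 49/0.06876, offset 0.02441.
AQI = 101 + 49/0.06876·0.02441 ≈ 118.40 ⇒ 118.
AQIs: Denver=57, Tehran=85, Pittsburgh=47, Beijing=40, Milan=118. Sum = 57 + 85 + 47 + 40 + 118 = 347.

347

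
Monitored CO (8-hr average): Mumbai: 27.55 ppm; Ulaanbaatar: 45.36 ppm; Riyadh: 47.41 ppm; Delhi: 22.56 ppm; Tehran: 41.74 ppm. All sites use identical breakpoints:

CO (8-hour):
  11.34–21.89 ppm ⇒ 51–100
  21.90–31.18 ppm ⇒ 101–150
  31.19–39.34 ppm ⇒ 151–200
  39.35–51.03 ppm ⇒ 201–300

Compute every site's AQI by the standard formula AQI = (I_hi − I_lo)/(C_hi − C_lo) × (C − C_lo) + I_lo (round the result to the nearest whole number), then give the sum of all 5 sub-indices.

977

Mumbai: 27.55 lies in 21.90–31.18, so I_lo=101, I_hi=150, C_lo=21.90, C_hi=31.18.
(150−101)/(31.18−21.90) × (27.55−21.90) + 101 = 49/9.28 × 5.65 + 101 ≈ 130.83 → 131.
Ulaanbaatar: 45.36 lies in 39.35–51.03, so I_lo=201, I_hi=300, C_lo=39.35, C_hi=51.03.
(300−201)/(51.03−39.35) × (45.36−39.35) + 201 = 99/11.68 × 6.01 + 201 ≈ 251.94 → 252.
Riyadh: row 39.35–51.03 (AQI 201–300). (300−201)·(47.41−39.35)/(51.03−39.35) + 201 = 99·8.06/11.68 + 201 ≈ 269.32 → 269.
Delhi: 22.56 lies in 21.90–31.18, so I_lo=101, I_hi=150, C_lo=21.90, C_hi=31.18.
(150−101)/(31.18−21.90) × (22.56−21.90) + 101 = 49/9.28 × 0.66 + 101 ≈ 104.48 → 104.
Tehran 41.74: bracket 39.35–51.03 → index 201–300; slope 99/11.68, offset 2.39.
AQI = 201 + 99/11.68·2.39 ≈ 221.26 ⇒ 221.
AQIs: Mumbai=131, Ulaanbaatar=252, Riyadh=269, Delhi=104, Tehran=221. Sum = 131 + 252 + 269 + 104 + 221 = 977.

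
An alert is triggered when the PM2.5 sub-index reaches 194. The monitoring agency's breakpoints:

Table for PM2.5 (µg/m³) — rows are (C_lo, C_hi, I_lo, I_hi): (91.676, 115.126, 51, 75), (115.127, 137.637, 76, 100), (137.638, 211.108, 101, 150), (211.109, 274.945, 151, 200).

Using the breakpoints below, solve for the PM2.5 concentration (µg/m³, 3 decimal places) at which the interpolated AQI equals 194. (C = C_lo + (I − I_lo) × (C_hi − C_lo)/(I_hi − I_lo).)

AQI 194 lies in the 151–200 band, which corresponds to 211.109–274.945 µg/m³.
C = 211.109 + (194−151)×(274.945−211.109)/(200−151) = 211.109 + 43×63.836/49 ≈ 267.12835 µg/m³ → 267.128 µg/m³ to 3 dp.

267.128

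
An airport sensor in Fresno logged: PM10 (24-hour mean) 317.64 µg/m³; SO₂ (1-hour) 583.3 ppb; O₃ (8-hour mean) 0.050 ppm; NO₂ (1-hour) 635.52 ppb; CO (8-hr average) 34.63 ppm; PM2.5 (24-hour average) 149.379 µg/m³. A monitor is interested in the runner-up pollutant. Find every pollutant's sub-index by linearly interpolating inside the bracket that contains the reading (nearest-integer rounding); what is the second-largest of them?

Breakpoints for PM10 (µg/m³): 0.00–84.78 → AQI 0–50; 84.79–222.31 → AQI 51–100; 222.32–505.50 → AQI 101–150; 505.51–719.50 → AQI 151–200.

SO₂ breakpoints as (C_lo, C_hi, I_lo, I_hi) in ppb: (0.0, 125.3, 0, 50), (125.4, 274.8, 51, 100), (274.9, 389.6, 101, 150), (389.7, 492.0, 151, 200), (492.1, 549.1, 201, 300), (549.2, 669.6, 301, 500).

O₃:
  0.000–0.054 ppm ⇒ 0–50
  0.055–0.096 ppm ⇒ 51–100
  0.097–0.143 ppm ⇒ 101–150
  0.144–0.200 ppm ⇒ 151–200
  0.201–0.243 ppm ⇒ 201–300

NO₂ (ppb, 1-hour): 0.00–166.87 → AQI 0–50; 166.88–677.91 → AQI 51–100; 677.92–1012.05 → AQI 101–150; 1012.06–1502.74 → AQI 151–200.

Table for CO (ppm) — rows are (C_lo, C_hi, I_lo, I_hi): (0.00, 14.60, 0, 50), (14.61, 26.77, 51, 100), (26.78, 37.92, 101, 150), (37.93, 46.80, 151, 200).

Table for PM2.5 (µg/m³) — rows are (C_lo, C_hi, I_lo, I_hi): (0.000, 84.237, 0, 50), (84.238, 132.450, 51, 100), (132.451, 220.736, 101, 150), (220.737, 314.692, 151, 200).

PM10: 317.64 lies in 222.32–505.50, so I_lo=101, I_hi=150, C_lo=222.32, C_hi=505.50.
(150−101)/(505.50−222.32) × (317.64−222.32) + 101 = 49/283.18 × 95.32 + 101 ≈ 117.49 → 117.
SO₂: row 549.2–669.6 (AQI 301–500). (500−301)·(583.3−549.2)/(669.6−549.2) + 301 = 199·34.1/120.4 + 301 ≈ 357.36 → 357.
O₃: row 0.000–0.054 (AQI 0–50). (50−0)·(0.050−0.000)/(0.054−0.000) + 0 = 50·0.050/0.054 + 0 ≈ 46.30 → 46.
NO₂: 635.52 lies in 166.88–677.91, so I_lo=51, I_hi=100, C_lo=166.88, C_hi=677.91.
(100−51)/(677.91−166.88) × (635.52−166.88) + 51 = 49/511.03 × 468.64 + 51 ≈ 95.94 → 96.
CO: 34.63 ∈ [26.78, 37.92] ↔ index [101, 150].
101 + (34.63−26.78)·(150−101)/(37.92−26.78) = 101 + 7.85·49/11.14 ≈ 135.53, so AQI = 136.
PM2.5: row 132.451–220.736 (AQI 101–150). (150−101)·(149.379−132.451)/(220.736−132.451) + 101 = 49·16.928/88.285 + 101 ≈ 110.40 → 110.
Sub-indices: PM10→117, SO₂→357, O₃→46, NO₂→96, CO→136, PM2.5→110. Ranked high→low: 357, 136, 117, 110, 96, 46. Second-highest sub-index = 136.

136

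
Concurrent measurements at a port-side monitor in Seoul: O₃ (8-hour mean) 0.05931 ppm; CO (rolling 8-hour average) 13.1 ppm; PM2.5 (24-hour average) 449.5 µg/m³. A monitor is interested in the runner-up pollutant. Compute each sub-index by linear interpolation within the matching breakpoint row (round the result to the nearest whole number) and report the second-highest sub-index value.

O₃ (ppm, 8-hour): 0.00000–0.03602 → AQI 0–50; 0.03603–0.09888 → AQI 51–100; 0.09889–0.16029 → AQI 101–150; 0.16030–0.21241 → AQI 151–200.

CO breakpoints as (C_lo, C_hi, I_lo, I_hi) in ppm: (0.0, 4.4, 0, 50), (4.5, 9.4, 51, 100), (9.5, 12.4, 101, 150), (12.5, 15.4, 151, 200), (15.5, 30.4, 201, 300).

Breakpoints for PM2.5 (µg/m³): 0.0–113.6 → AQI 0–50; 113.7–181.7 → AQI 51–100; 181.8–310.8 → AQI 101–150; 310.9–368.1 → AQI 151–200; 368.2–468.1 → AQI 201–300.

161

O₃: row 0.03603–0.09888 (AQI 51–100). (100−51)·(0.05931−0.03603)/(0.09888−0.03603) + 51 = 49·0.02328/0.06285 + 51 ≈ 69.15 → 69.
CO: 13.1 ∈ [12.5, 15.4] ↔ index [151, 200].
151 + (13.1−12.5)·(200−151)/(15.4−12.5) = 151 + 0.6·49/2.9 ≈ 161.14, so AQI = 161.
PM2.5: 449.5 ∈ [368.2, 468.1] ↔ index [201, 300].
201 + (449.5−368.2)·(300−201)/(468.1−368.2) = 201 + 81.3·99/99.9 ≈ 281.57, so AQI = 282.
Sub-indices: O₃→69, CO→161, PM2.5→282. Ranked high→low: 282, 161, 69. Second-highest sub-index = 161.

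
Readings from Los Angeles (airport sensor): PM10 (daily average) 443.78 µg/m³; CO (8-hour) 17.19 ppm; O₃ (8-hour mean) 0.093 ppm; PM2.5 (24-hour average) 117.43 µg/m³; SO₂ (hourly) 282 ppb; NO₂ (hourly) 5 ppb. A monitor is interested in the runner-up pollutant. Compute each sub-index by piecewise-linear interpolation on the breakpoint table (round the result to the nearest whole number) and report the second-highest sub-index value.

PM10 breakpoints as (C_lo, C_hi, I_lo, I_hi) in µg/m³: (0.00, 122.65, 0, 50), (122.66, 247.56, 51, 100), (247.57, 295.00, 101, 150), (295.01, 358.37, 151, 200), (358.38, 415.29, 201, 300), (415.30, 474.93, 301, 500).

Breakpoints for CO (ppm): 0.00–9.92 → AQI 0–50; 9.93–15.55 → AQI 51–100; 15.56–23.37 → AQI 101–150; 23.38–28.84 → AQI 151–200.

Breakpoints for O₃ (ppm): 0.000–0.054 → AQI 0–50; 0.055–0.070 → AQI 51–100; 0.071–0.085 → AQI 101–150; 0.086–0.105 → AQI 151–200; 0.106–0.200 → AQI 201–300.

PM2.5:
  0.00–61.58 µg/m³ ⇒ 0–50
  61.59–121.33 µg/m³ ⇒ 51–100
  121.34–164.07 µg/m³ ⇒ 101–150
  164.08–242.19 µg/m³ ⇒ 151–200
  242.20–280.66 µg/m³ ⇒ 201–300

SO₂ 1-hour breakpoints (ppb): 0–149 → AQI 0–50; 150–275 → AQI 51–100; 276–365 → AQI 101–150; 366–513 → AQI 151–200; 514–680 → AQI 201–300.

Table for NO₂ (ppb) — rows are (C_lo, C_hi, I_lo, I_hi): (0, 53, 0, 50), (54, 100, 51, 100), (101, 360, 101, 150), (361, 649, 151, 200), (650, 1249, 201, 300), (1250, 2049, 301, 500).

169

PM10: 443.78 lies in 415.30–474.93, so I_lo=301, I_hi=500, C_lo=415.30, C_hi=474.93.
(500−301)/(474.93−415.30) × (443.78−415.30) + 301 = 199/59.63 × 28.48 + 301 ≈ 396.04 → 396.
CO: 17.19 lies in 15.56–23.37, so I_lo=101, I_hi=150, C_lo=15.56, C_hi=23.37.
(150−101)/(23.37−15.56) × (17.19−15.56) + 101 = 49/7.81 × 1.63 + 101 ≈ 111.23 → 111.
O₃: 0.093 lies in 0.086–0.105, so I_lo=151, I_hi=200, C_lo=0.086, C_hi=0.105.
(200−151)/(0.105−0.086) × (0.093−0.086) + 151 = 49/0.019 × 0.007 + 151 ≈ 169.05 → 169.
PM2.5: row 61.59–121.33 (AQI 51–100). (100−51)·(117.43−61.59)/(121.33−61.59) + 51 = 49·55.84/59.74 + 51 ≈ 96.80 → 97.
SO₂ 282: bracket 276–365 → index 101–150; slope 49/89, offset 6.
AQI = 101 + 49/89·6 ≈ 104.30 ⇒ 104.
NO₂: 5 lies in 0–53, so I_lo=0, I_hi=50, C_lo=0, C_hi=53.
(50−0)/(53−0) × (5−0) + 0 = 50/53 × 5 + 0 ≈ 4.72 → 5.
Sub-indices: PM10→396, CO→111, O₃→169, PM2.5→97, SO₂→104, NO₂→5. Ranked high→low: 396, 169, 111, 104, 97, 5. Second-highest sub-index = 169.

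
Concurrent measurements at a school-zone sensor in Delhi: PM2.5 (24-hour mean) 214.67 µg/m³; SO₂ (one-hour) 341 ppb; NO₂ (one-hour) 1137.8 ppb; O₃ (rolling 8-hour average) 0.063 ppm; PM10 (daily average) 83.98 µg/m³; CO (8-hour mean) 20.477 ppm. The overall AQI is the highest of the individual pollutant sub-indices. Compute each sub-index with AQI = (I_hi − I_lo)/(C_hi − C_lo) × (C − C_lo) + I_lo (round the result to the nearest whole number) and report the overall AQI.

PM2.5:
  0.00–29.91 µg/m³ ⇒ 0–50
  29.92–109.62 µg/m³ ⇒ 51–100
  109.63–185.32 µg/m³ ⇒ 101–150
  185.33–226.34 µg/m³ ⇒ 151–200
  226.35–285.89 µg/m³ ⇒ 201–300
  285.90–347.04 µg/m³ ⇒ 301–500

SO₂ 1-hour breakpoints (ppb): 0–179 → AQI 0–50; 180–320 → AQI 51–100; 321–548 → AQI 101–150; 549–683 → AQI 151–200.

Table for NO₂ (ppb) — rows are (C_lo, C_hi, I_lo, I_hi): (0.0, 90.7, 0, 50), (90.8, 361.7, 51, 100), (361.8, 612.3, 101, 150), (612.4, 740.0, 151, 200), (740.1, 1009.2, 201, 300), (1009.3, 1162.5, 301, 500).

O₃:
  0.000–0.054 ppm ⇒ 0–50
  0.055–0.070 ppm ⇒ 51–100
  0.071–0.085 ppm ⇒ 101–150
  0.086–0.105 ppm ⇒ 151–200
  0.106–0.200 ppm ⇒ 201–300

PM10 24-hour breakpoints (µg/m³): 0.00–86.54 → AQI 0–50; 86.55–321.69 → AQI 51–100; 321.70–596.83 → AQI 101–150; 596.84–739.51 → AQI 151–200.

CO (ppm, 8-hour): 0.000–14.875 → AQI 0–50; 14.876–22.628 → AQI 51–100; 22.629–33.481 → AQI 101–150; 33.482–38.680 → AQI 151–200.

PM2.5: 214.67 ∈ [185.33, 226.34] ↔ index [151, 200].
151 + (214.67−185.33)·(200−151)/(226.34−185.33) = 151 + 29.34·49/41.01 ≈ 186.06, so AQI = 186.
SO₂ 341: bracket 321–548 → index 101–150; slope 49/227, offset 20.
AQI = 101 + 49/227·20 ≈ 105.32 ⇒ 105.
NO₂ 1137.8: bracket 1009.3–1162.5 → index 301–500; slope 199/153.2, offset 128.5.
AQI = 301 + 199/153.2·128.5 ≈ 467.92 ⇒ 468.
O₃: 0.063 ∈ [0.055, 0.070] ↔ index [51, 100].
51 + (0.063−0.055)·(100−51)/(0.070−0.055) = 51 + 0.008·49/0.015 ≈ 77.13, so AQI = 77.
PM10 83.98: bracket 0.00–86.54 → index 0–50; slope 50/86.54, offset 83.98.
AQI = 0 + 50/86.54·83.98 ≈ 48.52 ⇒ 49.
CO 20.477: bracket 14.876–22.628 → index 51–100; slope 49/7.752, offset 5.601.
AQI = 51 + 49/7.752·5.601 ≈ 86.40 ⇒ 86.
Sub-indices: PM2.5→186, SO₂→105, NO₂→468, O₃→77, PM10→49, CO→86. Overall AQI = max = 468; dominant pollutant is NO₂.

468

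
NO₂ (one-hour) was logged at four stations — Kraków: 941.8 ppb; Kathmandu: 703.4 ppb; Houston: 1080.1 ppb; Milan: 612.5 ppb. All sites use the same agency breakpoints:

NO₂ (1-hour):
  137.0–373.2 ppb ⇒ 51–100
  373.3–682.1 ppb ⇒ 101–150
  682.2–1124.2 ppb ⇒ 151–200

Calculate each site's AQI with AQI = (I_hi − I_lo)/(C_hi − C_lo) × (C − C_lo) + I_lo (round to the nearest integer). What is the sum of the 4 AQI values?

667

Kraków 941.8: bracket 682.2–1124.2 → index 151–200; slope 49/442.0, offset 259.6.
AQI = 151 + 49/442.0·259.6 ≈ 179.78 ⇒ 180.
Kathmandu 703.4: bracket 682.2–1124.2 → index 151–200; slope 49/442.0, offset 21.2.
AQI = 151 + 49/442.0·21.2 ≈ 153.35 ⇒ 153.
Houston 1080.1: bracket 682.2–1124.2 → index 151–200; slope 49/442.0, offset 397.9.
AQI = 151 + 49/442.0·397.9 ≈ 195.11 ⇒ 195.
Milan: 612.5 lies in 373.3–682.1, so I_lo=101, I_hi=150, C_lo=373.3, C_hi=682.1.
(150−101)/(682.1−373.3) × (612.5−373.3) + 101 = 49/308.8 × 239.2 + 101 ≈ 138.96 → 139.
AQIs: Kraków=180, Kathmandu=153, Houston=195, Milan=139. Sum = 180 + 153 + 195 + 139 = 667.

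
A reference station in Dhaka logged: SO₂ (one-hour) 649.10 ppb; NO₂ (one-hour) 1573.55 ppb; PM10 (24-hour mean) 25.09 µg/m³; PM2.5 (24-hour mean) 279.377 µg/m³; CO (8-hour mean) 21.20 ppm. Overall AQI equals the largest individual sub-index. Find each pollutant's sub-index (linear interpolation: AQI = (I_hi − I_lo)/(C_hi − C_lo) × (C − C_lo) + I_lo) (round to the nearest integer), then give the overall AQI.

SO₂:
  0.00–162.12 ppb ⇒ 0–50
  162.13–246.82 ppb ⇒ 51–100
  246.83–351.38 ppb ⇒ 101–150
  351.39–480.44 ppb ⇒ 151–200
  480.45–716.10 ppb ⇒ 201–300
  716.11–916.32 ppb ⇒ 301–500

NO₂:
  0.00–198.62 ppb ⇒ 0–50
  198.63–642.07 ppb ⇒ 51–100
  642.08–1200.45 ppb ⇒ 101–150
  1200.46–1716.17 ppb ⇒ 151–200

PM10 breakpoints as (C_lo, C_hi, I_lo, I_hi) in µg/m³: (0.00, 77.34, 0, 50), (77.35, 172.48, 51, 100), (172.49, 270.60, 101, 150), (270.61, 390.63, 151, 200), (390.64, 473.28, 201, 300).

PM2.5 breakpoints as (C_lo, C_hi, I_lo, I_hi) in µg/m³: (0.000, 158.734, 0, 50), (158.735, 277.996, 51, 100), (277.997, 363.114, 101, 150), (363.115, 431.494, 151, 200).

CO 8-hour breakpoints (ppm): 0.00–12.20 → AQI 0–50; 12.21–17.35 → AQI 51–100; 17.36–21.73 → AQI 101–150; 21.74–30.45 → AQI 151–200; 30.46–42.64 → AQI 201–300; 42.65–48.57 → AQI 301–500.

272

SO₂ 649.10: bracket 480.45–716.10 → index 201–300; slope 99/235.65, offset 168.65.
AQI = 201 + 99/235.65·168.65 ≈ 271.85 ⇒ 272.
NO₂ 1573.55: bracket 1200.46–1716.17 → index 151–200; slope 49/515.71, offset 373.09.
AQI = 151 + 49/515.71·373.09 ≈ 186.45 ⇒ 186.
PM10 25.09: bracket 0.00–77.34 → index 0–50; slope 50/77.34, offset 25.09.
AQI = 0 + 50/77.34·25.09 ≈ 16.22 ⇒ 16.
PM2.5 279.377: bracket 277.997–363.114 → index 101–150; slope 49/85.117, offset 1.380.
AQI = 101 + 49/85.117·1.380 ≈ 101.79 ⇒ 102.
CO 21.20: bracket 17.36–21.73 → index 101–150; slope 49/4.37, offset 3.84.
AQI = 101 + 49/4.37·3.84 ≈ 144.06 ⇒ 144.
Sub-indices: SO₂→272, NO₂→186, PM10→16, PM2.5→102, CO→144. Overall AQI = max = 272; dominant pollutant is SO₂.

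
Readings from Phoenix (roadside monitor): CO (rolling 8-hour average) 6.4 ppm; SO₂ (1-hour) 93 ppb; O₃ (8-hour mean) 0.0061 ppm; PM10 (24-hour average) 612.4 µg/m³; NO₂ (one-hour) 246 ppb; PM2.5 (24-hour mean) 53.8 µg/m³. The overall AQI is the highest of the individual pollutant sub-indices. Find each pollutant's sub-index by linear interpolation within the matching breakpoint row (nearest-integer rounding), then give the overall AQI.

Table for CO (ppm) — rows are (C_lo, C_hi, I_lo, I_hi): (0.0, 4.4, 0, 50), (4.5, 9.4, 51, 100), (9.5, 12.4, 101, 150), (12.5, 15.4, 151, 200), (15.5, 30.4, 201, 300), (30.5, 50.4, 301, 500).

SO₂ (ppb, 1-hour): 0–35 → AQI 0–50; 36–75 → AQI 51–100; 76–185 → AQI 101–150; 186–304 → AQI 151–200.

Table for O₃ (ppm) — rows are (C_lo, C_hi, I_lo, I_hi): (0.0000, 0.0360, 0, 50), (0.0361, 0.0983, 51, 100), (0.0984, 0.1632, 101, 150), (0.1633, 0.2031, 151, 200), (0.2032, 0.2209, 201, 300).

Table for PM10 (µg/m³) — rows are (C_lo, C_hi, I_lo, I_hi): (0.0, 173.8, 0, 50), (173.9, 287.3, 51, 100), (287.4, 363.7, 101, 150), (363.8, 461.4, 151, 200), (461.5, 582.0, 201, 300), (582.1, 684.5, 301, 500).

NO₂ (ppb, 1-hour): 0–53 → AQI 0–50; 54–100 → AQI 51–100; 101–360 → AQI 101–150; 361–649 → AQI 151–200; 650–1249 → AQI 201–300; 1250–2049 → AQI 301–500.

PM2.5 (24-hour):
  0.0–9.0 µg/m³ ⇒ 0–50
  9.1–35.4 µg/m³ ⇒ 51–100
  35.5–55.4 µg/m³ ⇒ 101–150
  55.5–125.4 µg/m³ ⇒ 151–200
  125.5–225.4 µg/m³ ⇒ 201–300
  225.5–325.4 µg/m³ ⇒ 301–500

CO: 6.4 lies in 4.5–9.4, so I_lo=51, I_hi=100, C_lo=4.5, C_hi=9.4.
(100−51)/(9.4−4.5) × (6.4−4.5) + 51 = 49/4.9 × 1.9 + 51 ≈ 70.00 → 70.
SO₂: 93 ∈ [76, 185] ↔ index [101, 150].
101 + (93−76)·(150−101)/(185−76) = 101 + 17·49/109 ≈ 108.64, so AQI = 109.
O₃: 0.0061 ∈ [0.0000, 0.0360] ↔ index [0, 50].
0 + (0.0061−0.0000)·(50−0)/(0.0360−0.0000) = 0 + 0.0061·50/0.0360 ≈ 8.47, so AQI = 8.
PM10: 612.4 lies in 582.1–684.5, so I_lo=301, I_hi=500, C_lo=582.1, C_hi=684.5.
(500−301)/(684.5−582.1) × (612.4−582.1) + 301 = 199/102.4 × 30.3 + 301 ≈ 359.88 → 360.
NO₂: 246 lies in 101–360, so I_lo=101, I_hi=150, C_lo=101, C_hi=360.
(150−101)/(360−101) × (246−101) + 101 = 49/259 × 145 + 101 ≈ 128.43 → 128.
PM2.5: row 35.5–55.4 (AQI 101–150). (150−101)·(53.8−35.5)/(55.4−35.5) + 101 = 49·18.3/19.9 + 101 ≈ 146.06 → 146.
Sub-indices: CO→70, SO₂→109, O₃→8, PM10→360, NO₂→128, PM2.5→146. Overall AQI = max = 360; dominant pollutant is PM10.

360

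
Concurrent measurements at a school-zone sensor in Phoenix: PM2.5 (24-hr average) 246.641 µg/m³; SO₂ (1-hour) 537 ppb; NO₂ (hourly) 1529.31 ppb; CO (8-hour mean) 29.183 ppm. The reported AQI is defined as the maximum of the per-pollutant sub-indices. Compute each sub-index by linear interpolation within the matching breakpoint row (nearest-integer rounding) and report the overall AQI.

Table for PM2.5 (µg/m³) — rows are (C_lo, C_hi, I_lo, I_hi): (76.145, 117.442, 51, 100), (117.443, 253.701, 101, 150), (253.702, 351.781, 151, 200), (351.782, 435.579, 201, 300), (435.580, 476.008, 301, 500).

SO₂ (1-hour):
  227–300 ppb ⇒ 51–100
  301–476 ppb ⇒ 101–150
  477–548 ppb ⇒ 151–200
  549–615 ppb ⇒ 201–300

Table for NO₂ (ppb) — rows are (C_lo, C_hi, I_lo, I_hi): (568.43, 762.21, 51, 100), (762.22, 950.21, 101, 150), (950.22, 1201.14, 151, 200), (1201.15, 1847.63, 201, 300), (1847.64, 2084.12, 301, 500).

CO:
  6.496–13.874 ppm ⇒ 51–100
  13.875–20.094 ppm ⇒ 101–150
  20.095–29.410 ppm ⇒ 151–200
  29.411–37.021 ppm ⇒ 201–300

PM2.5: 246.641 lies in 117.443–253.701, so I_lo=101, I_hi=150, C_lo=117.443, C_hi=253.701.
(150−101)/(253.701−117.443) × (246.641−117.443) + 101 = 49/136.258 × 129.198 + 101 ≈ 147.46 → 147.
SO₂: 537 lies in 477–548, so I_lo=151, I_hi=200, C_lo=477, C_hi=548.
(200−151)/(548−477) × (537−477) + 151 = 49/71 × 60 + 151 ≈ 192.41 → 192.
NO₂: row 1201.15–1847.63 (AQI 201–300). (300−201)·(1529.31−1201.15)/(1847.63−1201.15) + 201 = 99·328.16/646.48 + 201 ≈ 251.25 → 251.
CO: 29.183 ∈ [20.095, 29.410] ↔ index [151, 200].
151 + (29.183−20.095)·(200−151)/(29.410−20.095) = 151 + 9.088·49/9.315 ≈ 198.81, so AQI = 199.
Sub-indices: PM2.5→147, SO₂→192, NO₂→251, CO→199. Overall AQI = max = 251; dominant pollutant is NO₂.
AQI 251: Very Unhealthy.

251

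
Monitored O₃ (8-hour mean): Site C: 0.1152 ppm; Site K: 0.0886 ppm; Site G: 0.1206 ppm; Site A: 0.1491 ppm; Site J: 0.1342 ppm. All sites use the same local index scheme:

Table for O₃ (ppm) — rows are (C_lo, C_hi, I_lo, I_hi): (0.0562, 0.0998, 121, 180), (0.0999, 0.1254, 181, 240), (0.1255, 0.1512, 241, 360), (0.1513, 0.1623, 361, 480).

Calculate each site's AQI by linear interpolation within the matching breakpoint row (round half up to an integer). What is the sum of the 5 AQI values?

1241

Site C 0.1152: bracket 0.0999–0.1254 → index 181–240; slope 59/0.0255, offset 0.0153.
AQI = 181 + 59/0.0255·0.0153 ≈ 216.40 ⇒ 216.
Site K: row 0.0562–0.0998 (AQI 121–180). (180−121)·(0.0886−0.0562)/(0.0998−0.0562) + 121 = 59·0.0324/0.0436 + 121 ≈ 164.84 → 165.
Site G: 0.1206 lies in 0.0999–0.1254, so I_lo=181, I_hi=240, C_lo=0.0999, C_hi=0.1254.
(240−181)/(0.1254−0.0999) × (0.1206−0.0999) + 181 = 59/0.0255 × 0.0207 + 181 ≈ 228.89 → 229.
Site A 0.1491: bracket 0.1255–0.1512 → index 241–360; slope 119/0.0257, offset 0.0236.
AQI = 241 + 119/0.0257·0.0236 ≈ 350.28 ⇒ 350.
Site J 0.1342: bracket 0.1255–0.1512 → index 241–360; slope 119/0.0257, offset 0.0087.
AQI = 241 + 119/0.0257·0.0087 ≈ 281.28 ⇒ 281.
AQIs: Site C=216, Site K=165, Site G=229, Site A=350, Site J=281. Sum = 216 + 165 + 229 + 350 + 281 = 1241.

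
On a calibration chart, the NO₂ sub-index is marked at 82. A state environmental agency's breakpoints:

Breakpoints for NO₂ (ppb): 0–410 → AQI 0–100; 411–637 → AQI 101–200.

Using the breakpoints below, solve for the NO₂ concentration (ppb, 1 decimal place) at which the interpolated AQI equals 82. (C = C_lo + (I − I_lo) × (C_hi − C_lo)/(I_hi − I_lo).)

AQI 82 lies in the 0–100 band, which corresponds to 0–410 ppb.
C = 0 + (82−0)×(410−0)/(100−0) = 0 + 82×410/100 ≈ 336.200 ppb → 336.2 ppb to 1 dp.

336.2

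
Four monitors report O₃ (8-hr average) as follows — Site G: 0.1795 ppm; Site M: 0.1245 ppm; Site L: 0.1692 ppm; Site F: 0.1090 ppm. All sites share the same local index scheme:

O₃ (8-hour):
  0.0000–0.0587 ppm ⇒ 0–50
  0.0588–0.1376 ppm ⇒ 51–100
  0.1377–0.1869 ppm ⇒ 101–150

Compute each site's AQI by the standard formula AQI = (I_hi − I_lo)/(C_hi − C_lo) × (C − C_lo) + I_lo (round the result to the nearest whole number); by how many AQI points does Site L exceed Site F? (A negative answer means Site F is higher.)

Site G: 0.1795 lies in 0.1377–0.1869, so I_lo=101, I_hi=150, C_lo=0.1377, C_hi=0.1869.
(150−101)/(0.1869−0.1377) × (0.1795−0.1377) + 101 = 49/0.0492 × 0.0418 + 101 ≈ 142.63 → 143.
Site M: 0.1245 ∈ [0.0588, 0.1376] ↔ index [51, 100].
51 + (0.1245−0.0588)·(100−51)/(0.1376−0.0588) = 51 + 0.0657·49/0.0788 ≈ 91.85, so AQI = 92.
Site L: row 0.1377–0.1869 (AQI 101–150). (150−101)·(0.1692−0.1377)/(0.1869−0.1377) + 101 = 49·0.0315/0.0492 + 101 ≈ 132.37 → 132.
Site F: 0.1090 ∈ [0.0588, 0.1376] ↔ index [51, 100].
51 + (0.1090−0.0588)·(100−51)/(0.1376−0.0588) = 51 + 0.0502·49/0.0788 ≈ 82.22, so AQI = 82.
AQIs: Site G=143, Site M=92, Site L=132, Site F=82. Site L (132) − Site F (82) = 50.

50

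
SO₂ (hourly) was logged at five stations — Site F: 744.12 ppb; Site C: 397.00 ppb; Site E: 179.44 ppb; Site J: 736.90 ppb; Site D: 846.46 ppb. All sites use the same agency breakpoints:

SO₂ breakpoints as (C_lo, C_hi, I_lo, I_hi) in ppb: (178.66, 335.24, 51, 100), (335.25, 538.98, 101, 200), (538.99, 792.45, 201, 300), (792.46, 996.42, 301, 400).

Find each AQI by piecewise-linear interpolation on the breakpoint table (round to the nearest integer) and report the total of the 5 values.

Site F: 744.12 lies in 538.99–792.45, so I_lo=201, I_hi=300, C_lo=538.99, C_hi=792.45.
(300−201)/(792.45−538.99) × (744.12−538.99) + 201 = 99/253.46 × 205.13 + 201 ≈ 281.12 → 281.
Site C: 397.00 ∈ [335.25, 538.98] ↔ index [101, 200].
101 + (397.00−335.25)·(200−101)/(538.98−335.25) = 101 + 61.75·99/203.73 ≈ 131.01, so AQI = 131.
Site E 179.44: bracket 178.66–335.24 → index 51–100; slope 49/156.58, offset 0.78.
AQI = 51 + 49/156.58·0.78 ≈ 51.24 ⇒ 51.
Site J 736.90: bracket 538.99–792.45 → index 201–300; slope 99/253.46, offset 197.91.
AQI = 201 + 99/253.46·197.91 ≈ 278.30 ⇒ 278.
Site D: 846.46 lies in 792.46–996.42, so I_lo=301, I_hi=400, C_lo=792.46, C_hi=996.42.
(400−301)/(996.42−792.46) × (846.46−792.46) + 301 = 99/203.96 × 54.00 + 301 ≈ 327.21 → 327.
AQIs: Site F=281, Site C=131, Site E=51, Site J=278, Site D=327. Sum = 281 + 131 + 51 + 278 + 327 = 1068.

1068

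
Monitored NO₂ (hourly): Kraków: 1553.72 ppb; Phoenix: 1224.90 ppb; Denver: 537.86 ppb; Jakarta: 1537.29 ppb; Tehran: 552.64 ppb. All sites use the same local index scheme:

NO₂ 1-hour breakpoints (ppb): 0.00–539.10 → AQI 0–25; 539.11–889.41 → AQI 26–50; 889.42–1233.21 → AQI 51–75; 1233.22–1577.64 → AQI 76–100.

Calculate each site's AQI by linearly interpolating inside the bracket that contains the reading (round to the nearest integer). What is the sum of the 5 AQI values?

321

Kraków: row 1233.22–1577.64 (AQI 76–100). (100−76)·(1553.72−1233.22)/(1577.64−1233.22) + 76 = 24·320.50/344.42 + 76 ≈ 98.33 → 98.
Phoenix: 1224.90 lies in 889.42–1233.21, so I_lo=51, I_hi=75, C_lo=889.42, C_hi=1233.21.
(75−51)/(1233.21−889.42) × (1224.90−889.42) + 51 = 24/343.79 × 335.48 + 51 ≈ 74.42 → 74.
Denver: 537.86 lies in 0.00–539.10, so I_lo=0, I_hi=25, C_lo=0.00, C_hi=539.10.
(25−0)/(539.10−0.00) × (537.86−0.00) + 0 = 25/539.10 × 537.86 + 0 ≈ 24.94 → 25.
Jakarta: row 1233.22–1577.64 (AQI 76–100). (100−76)·(1537.29−1233.22)/(1577.64−1233.22) + 76 = 24·304.07/344.42 + 76 ≈ 97.19 → 97.
Tehran: 552.64 lies in 539.11–889.41, so I_lo=26, I_hi=50, C_lo=539.11, C_hi=889.41.
(50−26)/(889.41−539.11) × (552.64−539.11) + 26 = 24/350.30 × 13.53 + 26 ≈ 26.93 → 27.
AQIs: Kraków=98, Phoenix=74, Denver=25, Jakarta=97, Tehran=27. Sum = 98 + 74 + 25 + 97 + 27 = 321.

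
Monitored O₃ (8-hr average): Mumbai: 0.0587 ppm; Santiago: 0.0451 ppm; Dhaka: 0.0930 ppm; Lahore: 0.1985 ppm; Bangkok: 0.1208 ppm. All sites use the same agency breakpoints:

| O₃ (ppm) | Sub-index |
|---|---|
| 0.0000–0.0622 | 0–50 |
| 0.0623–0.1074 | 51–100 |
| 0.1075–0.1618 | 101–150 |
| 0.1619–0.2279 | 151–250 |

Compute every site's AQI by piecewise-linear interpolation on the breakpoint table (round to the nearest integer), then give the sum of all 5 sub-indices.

486

Mumbai 0.0587: bracket 0.0000–0.0622 → index 0–50; slope 50/0.0622, offset 0.0587.
AQI = 0 + 50/0.0622·0.0587 ≈ 47.19 ⇒ 47.
Santiago: 0.0451 lies in 0.0000–0.0622, so I_lo=0, I_hi=50, C_lo=0.0000, C_hi=0.0622.
(50−0)/(0.0622−0.0000) × (0.0451−0.0000) + 0 = 50/0.0622 × 0.0451 + 0 ≈ 36.25 → 36.
Dhaka 0.0930: bracket 0.0623–0.1074 → index 51–100; slope 49/0.0451, offset 0.0307.
AQI = 51 + 49/0.0451·0.0307 ≈ 84.35 ⇒ 84.
Lahore: 0.1985 lies in 0.1619–0.2279, so I_lo=151, I_hi=250, C_lo=0.1619, C_hi=0.2279.
(250−151)/(0.2279−0.1619) × (0.1985−0.1619) + 151 = 99/0.0660 × 0.0366 + 151 ≈ 205.90 → 206.
Bangkok: row 0.1075–0.1618 (AQI 101–150). (150−101)·(0.1208−0.1075)/(0.1618−0.1075) + 101 = 49·0.0133/0.0543 + 101 ≈ 113.00 → 113.
AQIs: Mumbai=47, Santiago=36, Dhaka=84, Lahore=206, Bangkok=113. Sum = 47 + 36 + 84 + 206 + 113 = 486.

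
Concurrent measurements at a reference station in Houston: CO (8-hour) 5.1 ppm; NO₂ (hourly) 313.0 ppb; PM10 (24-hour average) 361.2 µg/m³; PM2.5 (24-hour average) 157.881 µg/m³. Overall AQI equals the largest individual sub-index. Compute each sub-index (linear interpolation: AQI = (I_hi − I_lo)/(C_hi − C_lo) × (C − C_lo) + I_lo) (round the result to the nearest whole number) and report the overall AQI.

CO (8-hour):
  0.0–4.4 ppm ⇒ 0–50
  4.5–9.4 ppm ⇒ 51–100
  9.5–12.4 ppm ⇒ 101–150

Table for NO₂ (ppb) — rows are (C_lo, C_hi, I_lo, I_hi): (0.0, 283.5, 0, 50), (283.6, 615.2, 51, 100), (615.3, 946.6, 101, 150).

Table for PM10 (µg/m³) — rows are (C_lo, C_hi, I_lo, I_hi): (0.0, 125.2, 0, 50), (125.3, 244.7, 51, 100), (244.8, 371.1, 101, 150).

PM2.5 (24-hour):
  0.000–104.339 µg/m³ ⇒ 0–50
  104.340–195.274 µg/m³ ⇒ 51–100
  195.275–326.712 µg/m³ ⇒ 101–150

146

CO: 5.1 ∈ [4.5, 9.4] ↔ index [51, 100].
51 + (5.1−4.5)·(100−51)/(9.4−4.5) = 51 + 0.6·49/4.9 ≈ 57.00, so AQI = 57.
NO₂ 313.0: bracket 283.6–615.2 → index 51–100; slope 49/331.6, offset 29.4.
AQI = 51 + 49/331.6·29.4 ≈ 55.34 ⇒ 55.
PM10: row 244.8–371.1 (AQI 101–150). (150−101)·(361.2−244.8)/(371.1−244.8) + 101 = 49·116.4/126.3 + 101 ≈ 146.16 → 146.
PM2.5 157.881: bracket 104.340–195.274 → index 51–100; slope 49/90.934, offset 53.541.
AQI = 51 + 49/90.934·53.541 ≈ 79.85 ⇒ 80.
Sub-indices: CO→57, NO₂→55, PM10→146, PM2.5→80. Overall AQI = max = 146; dominant pollutant is PM10.
AQI 146: Unhealthy for Sensitive Groups.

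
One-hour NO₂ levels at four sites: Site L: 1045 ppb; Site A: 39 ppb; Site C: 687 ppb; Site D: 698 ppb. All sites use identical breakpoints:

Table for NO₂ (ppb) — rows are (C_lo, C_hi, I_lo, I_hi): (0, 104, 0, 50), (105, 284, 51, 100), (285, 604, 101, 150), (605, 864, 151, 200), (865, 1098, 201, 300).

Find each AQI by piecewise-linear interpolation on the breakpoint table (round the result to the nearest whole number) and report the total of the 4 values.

632

Site L: row 865–1098 (AQI 201–300). (300−201)·(1045−865)/(1098−865) + 201 = 99·180/233 + 201 ≈ 277.48 → 277.
Site A: row 0–104 (AQI 0–50). (50−0)·(39−0)/(104−0) + 0 = 50·39/104 + 0 ≈ 18.75 → 19.
Site C: 687 ∈ [605, 864] ↔ index [151, 200].
151 + (687−605)·(200−151)/(864−605) = 151 + 82·49/259 ≈ 166.51, so AQI = 167.
Site D: 698 lies in 605–864, so I_lo=151, I_hi=200, C_lo=605, C_hi=864.
(200−151)/(864−605) × (698−605) + 151 = 49/259 × 93 + 151 ≈ 168.59 → 169.
AQIs: Site L=277, Site A=19, Site C=167, Site D=169. Sum = 277 + 19 + 167 + 169 = 632.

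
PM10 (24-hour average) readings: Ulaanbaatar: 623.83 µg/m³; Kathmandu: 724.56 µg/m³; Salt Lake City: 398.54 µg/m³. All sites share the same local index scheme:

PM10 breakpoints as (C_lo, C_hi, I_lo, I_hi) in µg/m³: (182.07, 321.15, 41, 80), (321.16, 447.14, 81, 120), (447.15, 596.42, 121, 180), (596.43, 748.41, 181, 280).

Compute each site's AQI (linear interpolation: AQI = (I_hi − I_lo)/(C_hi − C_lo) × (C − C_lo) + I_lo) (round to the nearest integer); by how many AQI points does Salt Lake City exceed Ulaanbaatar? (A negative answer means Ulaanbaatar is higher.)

Ulaanbaatar: 623.83 lies in 596.43–748.41, so I_lo=181, I_hi=280, C_lo=596.43, C_hi=748.41.
(280−181)/(748.41−596.43) × (623.83−596.43) + 181 = 99/151.98 × 27.40 + 181 ≈ 198.85 → 199.
Kathmandu 724.56: bracket 596.43–748.41 → index 181–280; slope 99/151.98, offset 128.13.
AQI = 181 + 99/151.98·128.13 ≈ 264.46 ⇒ 264.
Salt Lake City 398.54: bracket 321.16–447.14 → index 81–120; slope 39/125.98, offset 77.38.
AQI = 81 + 39/125.98·77.38 ≈ 104.95 ⇒ 105.
AQIs: Ulaanbaatar=199, Kathmandu=264, Salt Lake City=105. Salt Lake City (105) − Ulaanbaatar (199) = -94.

-94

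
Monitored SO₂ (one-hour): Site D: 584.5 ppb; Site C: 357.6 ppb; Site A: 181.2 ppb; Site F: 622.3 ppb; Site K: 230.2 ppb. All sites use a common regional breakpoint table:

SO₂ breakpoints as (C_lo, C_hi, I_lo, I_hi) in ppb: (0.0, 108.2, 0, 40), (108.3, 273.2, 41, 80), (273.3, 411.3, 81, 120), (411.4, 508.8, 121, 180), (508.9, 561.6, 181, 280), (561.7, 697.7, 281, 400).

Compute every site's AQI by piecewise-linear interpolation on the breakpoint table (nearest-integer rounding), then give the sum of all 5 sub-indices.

Site D 584.5: bracket 561.7–697.7 → index 281–400; slope 119/136.0, offset 22.8.
AQI = 281 + 119/136.0·22.8 ≈ 300.95 ⇒ 301.
Site C 357.6: bracket 273.3–411.3 → index 81–120; slope 39/138.0, offset 84.3.
AQI = 81 + 39/138.0·84.3 ≈ 104.82 ⇒ 105.
Site A: 181.2 lies in 108.3–273.2, so I_lo=41, I_hi=80, C_lo=108.3, C_hi=273.2.
(80−41)/(273.2−108.3) × (181.2−108.3) + 41 = 39/164.9 × 72.9 + 41 ≈ 58.24 → 58.
Site F: 622.3 lies in 561.7–697.7, so I_lo=281, I_hi=400, C_lo=561.7, C_hi=697.7.
(400−281)/(697.7−561.7) × (622.3−561.7) + 281 = 119/136.0 × 60.6 + 281 ≈ 334.03 → 334.
Site K 230.2: bracket 108.3–273.2 → index 41–80; slope 39/164.9, offset 121.9.
AQI = 41 + 39/164.9·121.9 ≈ 69.83 ⇒ 70.
AQIs: Site D=301, Site C=105, Site A=58, Site F=334, Site K=70. Sum = 301 + 105 + 58 + 334 + 70 = 868.

868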